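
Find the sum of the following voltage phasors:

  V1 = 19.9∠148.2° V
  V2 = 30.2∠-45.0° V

Step 1 — Convert each phasor to rectangular form:
  V1 = 19.9·(cos(148.2°) + j·sin(148.2°)) = -16.91 + j10.49 V
  V2 = 30.2·(cos(-45.0°) + j·sin(-45.0°)) = 21.35 - j21.35 V
Step 2 — Sum components: V_total = 4.442 - j10.87 V.
Step 3 — Convert to polar: |V_total| = 11.74 V, ∠V_total = -67.8°.

V_total = 11.74∠-67.8° V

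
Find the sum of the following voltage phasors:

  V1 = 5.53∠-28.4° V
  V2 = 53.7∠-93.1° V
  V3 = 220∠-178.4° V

Step 1 — Convert each phasor to rectangular form:
  V1 = 5.53·(cos(-28.4°) + j·sin(-28.4°)) = 4.864 - j2.63 V
  V2 = 53.7·(cos(-93.1°) + j·sin(-93.1°)) = -2.904 - j53.62 V
  V3 = 220·(cos(-178.4°) + j·sin(-178.4°)) = -219.9 - j6.143 V
Step 2 — Sum components: V_total = -218 - j62.39 V.
Step 3 — Convert to polar: |V_total| = 226.7 V, ∠V_total = -164.0°.

V_total = 226.7∠-164.0° V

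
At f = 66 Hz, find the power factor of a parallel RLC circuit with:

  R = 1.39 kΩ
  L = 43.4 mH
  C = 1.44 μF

Step 1 — Angular frequency: ω = 2π·f = 2π·66 = 414.7 rad/s.
Step 2 — Component impedances:
  R: Z = R = 1390 Ω
  L: Z = jωL = j·414.7·0.0434 = 0 + j18 Ω
  C: Z = 1/(jωC) = -j/(ω·C) = 0 - j1675 Ω
Step 3 — Parallel combination: 1/Z_total = 1/R + 1/L + 1/C; Z_total = 0.2381 + j18.19 Ω = 18.19∠89.3° Ω.
Step 4 — Power factor: PF = cos(φ) = Re(Z)/|Z| = 0.2381/18.19 = 0.01309.
Step 5 — Type: Im(Z) = 18.19 ⇒ lagging (phase φ = 89.3°).

PF = 0.01309 (lagging, φ = 89.3°)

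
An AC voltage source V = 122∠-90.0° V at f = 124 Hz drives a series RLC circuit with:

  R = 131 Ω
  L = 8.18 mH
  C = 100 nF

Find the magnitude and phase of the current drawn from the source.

Step 1 — Angular frequency: ω = 2π·f = 2π·124 = 779.1 rad/s.
Step 2 — Component impedances:
  R: Z = R = 131 Ω
  L: Z = jωL = j·779.1·0.00818 = 0 + j6.373 Ω
  C: Z = 1/(jωC) = -j/(ω·C) = 0 - j1.284e+04 Ω
Step 3 — Series combination: Z_total = R + L + C = 131 - j1.283e+04 Ω = 1.283e+04∠-89.4° Ω.
Step 4 — Source phasor: V = 122∠-90.0° V = 0 - j122 V.
Step 5 — Ohm's law: I = V / Z_total = (0 - j122) / (131 - j1.283e+04) = 0.009509 - j9.71e-05 A.
Step 6 — Convert to polar: |I| = 0.009509 A, ∠I = -0.6°.

I = 0.009509∠-0.6° A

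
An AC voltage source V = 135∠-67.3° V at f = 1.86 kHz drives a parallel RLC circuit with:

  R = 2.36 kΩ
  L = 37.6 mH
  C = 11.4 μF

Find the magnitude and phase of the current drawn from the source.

Step 1 — Angular frequency: ω = 2π·f = 2π·1860 = 1.169e+04 rad/s.
Step 2 — Component impedances:
  R: Z = R = 2360 Ω
  L: Z = jωL = j·1.169e+04·0.0376 = 0 + j439.4 Ω
  C: Z = 1/(jωC) = -j/(ω·C) = 0 - j7.506 Ω
Step 3 — Parallel combination: 1/Z_total = 1/R + 1/L + 1/C; Z_total = 0.02471 - j7.636 Ω = 7.636∠-89.8° Ω.
Step 4 — Source phasor: V = 135∠-67.3° V = 52.1 - j124.5 V.
Step 5 — Ohm's law: I = V / Z_total = (52.1 - j124.5) / (0.02471 - j7.636) = 16.33 + j6.77 A.
Step 6 — Convert to polar: |I| = 17.68 A, ∠I = 22.5°.

I = 17.68∠22.5° A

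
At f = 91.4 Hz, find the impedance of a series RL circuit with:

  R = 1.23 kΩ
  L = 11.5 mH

Step 1 — Angular frequency: ω = 2π·f = 2π·91.4 = 574.3 rad/s.
Step 2 — Component impedances:
  R: Z = R = 1230 Ω
  L: Z = jωL = j·574.3·0.0115 = 0 + j6.604 Ω
Step 3 — Series combination: Z_total = R + L = 1230 + j6.604 Ω = 1230∠0.3° Ω.

Z = 1230 + j6.604 Ω = 1230∠0.3° Ω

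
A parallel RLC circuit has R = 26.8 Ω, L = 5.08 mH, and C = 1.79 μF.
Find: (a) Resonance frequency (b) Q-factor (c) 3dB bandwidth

Step 1 — Resonance: ω₀ = 1/√(LC) = 1/√(0.00508·1.79e-06) = 1.049e+04 rad/s.
Step 2 — f₀ = ω₀/(2π) = 1669 Hz.
Step 3 — Parallel Q: Q = R/(ω₀L) = 26.8/(1.049e+04·0.00508) = 0.5031.
Step 4 — Bandwidth: Δω = ω₀/Q = 2.085e+04 rad/s; BW = Δω/(2π) = 3318 Hz.

(a) f₀ = 1669 Hz  (b) Q = 0.5031  (c) BW = 3318 Hz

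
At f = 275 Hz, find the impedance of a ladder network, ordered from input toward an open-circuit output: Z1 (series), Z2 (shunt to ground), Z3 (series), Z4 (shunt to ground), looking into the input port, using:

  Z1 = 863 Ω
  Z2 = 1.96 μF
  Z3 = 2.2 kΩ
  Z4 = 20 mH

Step 1 — Angular frequency: ω = 2π·f = 2π·275 = 1728 rad/s.
Step 2 — Component impedances:
  Z1: Z = R = 863 Ω
  Z2: Z = 1/(jωC) = -j/(ω·C) = 0 - j295.3 Ω
  Z3: Z = R = 2200 Ω
  Z4: Z = jωL = j·1728·0.02 = 0 + j34.56 Ω
Step 3 — Ladder network (open output): work backward from the far end, alternating series and parallel combinations. Z_in = 902.1 - j290.6 Ω = 947.7∠-17.9° Ω.

Z = 902.1 - j290.6 Ω = 947.7∠-17.9° Ω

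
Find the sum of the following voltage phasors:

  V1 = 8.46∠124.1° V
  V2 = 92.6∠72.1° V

Step 1 — Convert each phasor to rectangular form:
  V1 = 8.46·(cos(124.1°) + j·sin(124.1°)) = -4.743 + j7.005 V
  V2 = 92.6·(cos(72.1°) + j·sin(72.1°)) = 28.46 + j88.12 V
Step 2 — Sum components: V_total = 23.72 + j95.12 V.
Step 3 — Convert to polar: |V_total| = 98.04 V, ∠V_total = 76.0°.

V_total = 98.04∠76.0° V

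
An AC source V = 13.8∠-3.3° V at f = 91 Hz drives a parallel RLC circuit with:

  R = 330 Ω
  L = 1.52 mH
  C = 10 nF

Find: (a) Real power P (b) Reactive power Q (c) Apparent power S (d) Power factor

Step 1 — Angular frequency: ω = 2π·f = 2π·91 = 571.8 rad/s.
Step 2 — Component impedances:
  R: Z = R = 330 Ω
  L: Z = jωL = j·571.8·0.00152 = 0 + j0.8691 Ω
  C: Z = 1/(jωC) = -j/(ω·C) = 0 - j1.749e+05 Ω
Step 3 — Parallel combination: 1/Z_total = 1/R + 1/L + 1/C; Z_total = 0.002289 + j0.8691 Ω = 0.8691∠89.8° Ω.
Step 4 — Source phasor: V = 13.8∠-3.3° V = 13.78 - j0.7944 V.
Step 5 — Current: I = V / Z = -0.8723 - j15.85 A = 15.88∠-93.1° A.
Step 6 — Complex power: S = V·I* = 0.5771 + j219.1 VA.
Step 7 — Real power: P = Re(S) = 0.5771 W.
Step 8 — Reactive power: Q = Im(S) = 219.1 VAR.
Step 9 — Apparent power: |S| = 219.1 VA.
Step 10 — Power factor: PF = P/|S| = 0.002634 (lagging).

(a) P = 0.5771 W  (b) Q = 219.1 VAR  (c) S = 219.1 VA  (d) PF = 0.002634 (lagging)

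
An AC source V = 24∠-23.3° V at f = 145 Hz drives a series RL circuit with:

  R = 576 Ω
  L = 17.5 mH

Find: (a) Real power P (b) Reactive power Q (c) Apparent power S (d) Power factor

Step 1 — Angular frequency: ω = 2π·f = 2π·145 = 911.1 rad/s.
Step 2 — Component impedances:
  R: Z = R = 576 Ω
  L: Z = jωL = j·911.1·0.0175 = 0 + j15.94 Ω
Step 3 — Series combination: Z_total = R + L = 576 + j15.94 Ω = 576.2∠1.6° Ω.
Step 4 — Source phasor: V = 24∠-23.3° V = 22.04 - j9.493 V.
Step 5 — Current: I = V / Z = 0.03778 - j0.01753 A = 0.04165∠-24.9° A.
Step 6 — Complex power: S = V·I* = 0.9992 + j0.02766 VA.
Step 7 — Real power: P = Re(S) = 0.9992 W.
Step 8 — Reactive power: Q = Im(S) = 0.02766 VAR.
Step 9 — Apparent power: |S| = 0.9996 VA.
Step 10 — Power factor: PF = P/|S| = 0.9996 (lagging).

(a) P = 0.9992 W  (b) Q = 0.02766 VAR  (c) S = 0.9996 VA  (d) PF = 0.9996 (lagging)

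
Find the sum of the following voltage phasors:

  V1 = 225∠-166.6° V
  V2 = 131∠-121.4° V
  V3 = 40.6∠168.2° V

Step 1 — Convert each phasor to rectangular form:
  V1 = 225·(cos(-166.6°) + j·sin(-166.6°)) = -218.9 - j52.14 V
  V2 = 131·(cos(-121.4°) + j·sin(-121.4°)) = -68.25 - j111.8 V
  V3 = 40.6·(cos(168.2°) + j·sin(168.2°)) = -39.74 + j8.303 V
Step 2 — Sum components: V_total = -326.9 - j155.7 V.
Step 3 — Convert to polar: |V_total| = 362 V, ∠V_total = -154.5°.

V_total = 362∠-154.5° V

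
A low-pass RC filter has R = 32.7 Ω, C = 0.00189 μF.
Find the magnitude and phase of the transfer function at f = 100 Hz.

Step 1 — Angular frequency: ω = 2π·100 = 628.3 rad/s.
Step 2 — Transfer function: H(jω) = 1/(1 + jωRC).
Step 3 — Denominator: 1 + jωRC = 1 + j·628.3·32.7·1.89e-09 = 1 + j3.883e-05.
Step 4 — H = 1 - j3.883e-05.
Step 5 — Magnitude: |H| = 1 (-0.0 dB); phase: φ = -0.0°.

|H| = 1 (-0.0 dB), φ = -0.0°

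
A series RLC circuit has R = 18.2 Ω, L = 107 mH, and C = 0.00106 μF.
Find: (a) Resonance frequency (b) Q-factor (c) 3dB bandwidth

Step 1 — Resonance condition Im(Z)=0 gives ω₀ = 1/√(LC).
Step 2 — ω₀ = 1/√(0.107·1.06e-09) = 9.39e+04 rad/s.
Step 3 — f₀ = ω₀/(2π) = 1.494e+04 Hz.
Step 4 — Series Q: Q = ω₀L/R = 9.39e+04·0.107/18.2 = 552.
Step 5 — 3dB bandwidth: Δω = ω₀/Q = 170.1 rad/s; BW = Δω/(2π) = 27.07 Hz.

(a) f₀ = 1.494e+04 Hz  (b) Q = 552  (c) BW = 27.07 Hz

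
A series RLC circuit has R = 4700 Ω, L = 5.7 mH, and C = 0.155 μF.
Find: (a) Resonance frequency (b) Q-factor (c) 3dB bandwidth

Step 1 — Resonance condition Im(Z)=0 gives ω₀ = 1/√(LC).
Step 2 — ω₀ = 1/√(0.0057·1.55e-07) = 3.364e+04 rad/s.
Step 3 — f₀ = ω₀/(2π) = 5354 Hz.
Step 4 — Series Q: Q = ω₀L/R = 3.364e+04·0.0057/4700 = 0.0408.
Step 5 — 3dB bandwidth: Δω = ω₀/Q = 8.246e+05 rad/s; BW = Δω/(2π) = 1.312e+05 Hz.

(a) f₀ = 5354 Hz  (b) Q = 0.0408  (c) BW = 1.312e+05 Hz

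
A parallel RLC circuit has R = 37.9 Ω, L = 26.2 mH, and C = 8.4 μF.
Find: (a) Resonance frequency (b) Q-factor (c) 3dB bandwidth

Step 1 — Resonance: ω₀ = 1/√(LC) = 1/√(0.0262·8.4e-06) = 2132 rad/s.
Step 2 — f₀ = ω₀/(2π) = 339.3 Hz.
Step 3 — Parallel Q: Q = R/(ω₀L) = 37.9/(2132·0.0262) = 0.6786.
Step 4 — Bandwidth: Δω = ω₀/Q = 3141 rad/s; BW = Δω/(2π) = 499.9 Hz.

(a) f₀ = 339.3 Hz  (b) Q = 0.6786  (c) BW = 499.9 Hz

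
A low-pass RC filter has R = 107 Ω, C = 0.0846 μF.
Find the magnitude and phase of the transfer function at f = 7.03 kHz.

Step 1 — Angular frequency: ω = 2π·7030 = 4.417e+04 rad/s.
Step 2 — Transfer function: H(jω) = 1/(1 + jωRC).
Step 3 — Denominator: 1 + jωRC = 1 + j·4.417e+04·107·8.46e-08 = 1 + j0.3998.
Step 4 — H = 0.8622 - j0.3447.
Step 5 — Magnitude: |H| = 0.9285 (-0.6 dB); phase: φ = -21.8°.

|H| = 0.9285 (-0.6 dB), φ = -21.8°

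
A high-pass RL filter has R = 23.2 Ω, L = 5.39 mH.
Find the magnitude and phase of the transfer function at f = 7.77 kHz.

Step 1 — Angular frequency: ω = 2π·7770 = 4.882e+04 rad/s.
Step 2 — Transfer function: H(jω) = jωL/(R + jωL).
Step 3 — Numerator jωL = j·263.1; denominator R + jωL = 23.2 + j263.1.
Step 4 — H = 0.9923 + j0.08749.
Step 5 — Magnitude: |H| = 0.9961 (-0.0 dB); phase: φ = 5.0°.

|H| = 0.9961 (-0.0 dB), φ = 5.0°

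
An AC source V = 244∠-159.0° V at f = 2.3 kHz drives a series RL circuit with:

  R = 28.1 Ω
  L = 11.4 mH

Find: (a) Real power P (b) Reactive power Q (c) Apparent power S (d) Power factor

Step 1 — Angular frequency: ω = 2π·f = 2π·2300 = 1.445e+04 rad/s.
Step 2 — Component impedances:
  R: Z = R = 28.1 Ω
  L: Z = jωL = j·1.445e+04·0.0114 = 0 + j164.7 Ω
Step 3 — Series combination: Z_total = R + L = 28.1 + j164.7 Ω = 167.1∠80.3° Ω.
Step 4 — Source phasor: V = 244∠-159.0° V = -227.8 - j87.44 V.
Step 5 — Current: I = V / Z = -0.7449 + j1.256 A = 1.46∠120.7° A.
Step 6 — Complex power: S = V·I* = 59.9 + j351.2 VA.
Step 7 — Real power: P = Re(S) = 59.9 W.
Step 8 — Reactive power: Q = Im(S) = 351.2 VAR.
Step 9 — Apparent power: |S| = 356.2 VA.
Step 10 — Power factor: PF = P/|S| = 0.1681 (lagging).

(a) P = 59.9 W  (b) Q = 351.2 VAR  (c) S = 356.2 VA  (d) PF = 0.1681 (lagging)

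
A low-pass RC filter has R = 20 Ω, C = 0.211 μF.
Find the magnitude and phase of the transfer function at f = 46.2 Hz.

Step 1 — Angular frequency: ω = 2π·46.2 = 290.3 rad/s.
Step 2 — Transfer function: H(jω) = 1/(1 + jωRC).
Step 3 — Denominator: 1 + jωRC = 1 + j·290.3·20·2.11e-07 = 1 + j0.001225.
Step 4 — H = 1 - j0.001225.
Step 5 — Magnitude: |H| = 1 (-0.0 dB); phase: φ = -0.1°.

|H| = 1 (-0.0 dB), φ = -0.1°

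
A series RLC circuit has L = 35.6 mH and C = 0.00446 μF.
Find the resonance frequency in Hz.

Step 1 — Resonance condition Im(Z)=0 gives ω₀ = 1/√(LC).
Step 2 — ω₀ = 1/√(0.0356·4.46e-09) = 7.936e+04 rad/s.
Step 3 — f₀ = ω₀/(2π) = 1.263e+04 Hz.

f₀ = 1.263e+04 Hz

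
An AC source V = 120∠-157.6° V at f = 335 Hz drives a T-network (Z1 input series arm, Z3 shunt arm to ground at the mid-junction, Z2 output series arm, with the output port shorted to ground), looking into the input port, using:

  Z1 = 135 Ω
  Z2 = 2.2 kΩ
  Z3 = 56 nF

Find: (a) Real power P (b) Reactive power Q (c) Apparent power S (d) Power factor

Step 1 — Angular frequency: ω = 2π·f = 2π·335 = 2105 rad/s.
Step 2 — Component impedances:
  Z1: Z = R = 135 Ω
  Z2: Z = R = 2200 Ω
  Z3: Z = 1/(jωC) = -j/(ω·C) = 0 - j8484 Ω
Step 3 — With the output port shorted to ground, the output series arm Z2 runs from the junction to ground; the shunt arm Z3 also runs from the junction to ground. They appear in parallel: Z3 || Z2 = 2061 - j534.6 Ω.
Step 4 — Series with input arm Z1: Z_in = Z1 + (Z3 || Z2) = 2196 - j534.6 Ω = 2260∠-13.7° Ω.
Step 5 — Source phasor: V = 120∠-157.6° V = -110.9 - j45.73 V.
Step 6 — Current: I = V / Z = -0.0429 - j0.03126 A = 0.05309∠-143.9° A.
Step 7 — Complex power: S = V·I* = 6.19 - j1.506 VA.
Step 8 — Real power: P = Re(S) = 6.19 W.
Step 9 — Reactive power: Q = Im(S) = -1.506 VAR.
Step 10 — Apparent power: |S| = 6.37 VA.
Step 11 — Power factor: PF = P/|S| = 0.9716 (leading).

(a) P = 6.19 W  (b) Q = -1.506 VAR  (c) S = 6.37 VA  (d) PF = 0.9716 (leading)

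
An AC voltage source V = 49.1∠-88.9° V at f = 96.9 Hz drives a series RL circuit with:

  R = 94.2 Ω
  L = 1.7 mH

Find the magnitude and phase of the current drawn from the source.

Step 1 — Angular frequency: ω = 2π·f = 2π·96.9 = 608.8 rad/s.
Step 2 — Component impedances:
  R: Z = R = 94.2 Ω
  L: Z = jωL = j·608.8·0.0017 = 0 + j1.035 Ω
Step 3 — Series combination: Z_total = R + L = 94.2 + j1.035 Ω = 94.21∠0.6° Ω.
Step 4 — Source phasor: V = 49.1∠-88.9° V = 0.9426 - j49.09 V.
Step 5 — Ohm's law: I = V / Z_total = (0.9426 - j49.09) / (94.2 + j1.035) = 0.00428 - j0.5212 A.
Step 6 — Convert to polar: |I| = 0.5212 A, ∠I = -89.5°.

I = 0.5212∠-89.5° A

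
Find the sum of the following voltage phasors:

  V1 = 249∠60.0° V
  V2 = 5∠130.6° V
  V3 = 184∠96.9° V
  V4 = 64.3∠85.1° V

Step 1 — Convert each phasor to rectangular form:
  V1 = 249·(cos(60.0°) + j·sin(60.0°)) = 124.5 + j215.6 V
  V2 = 5·(cos(130.6°) + j·sin(130.6°)) = -3.254 + j3.796 V
  V3 = 184·(cos(96.9°) + j·sin(96.9°)) = -22.11 + j182.7 V
  V4 = 64.3·(cos(85.1°) + j·sin(85.1°)) = 5.492 + j64.07 V
Step 2 — Sum components: V_total = 104.6 + j466.2 V.
Step 3 — Convert to polar: |V_total| = 477.8 V, ∠V_total = 77.3°.

V_total = 477.8∠77.3° V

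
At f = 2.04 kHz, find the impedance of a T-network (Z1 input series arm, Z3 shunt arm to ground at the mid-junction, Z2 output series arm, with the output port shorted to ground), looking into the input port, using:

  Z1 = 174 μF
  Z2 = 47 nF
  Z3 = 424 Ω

Step 1 — Angular frequency: ω = 2π·f = 2π·2040 = 1.282e+04 rad/s.
Step 2 — Component impedances:
  Z1: Z = 1/(jωC) = -j/(ω·C) = 0 - j0.4484 Ω
  Z2: Z = 1/(jωC) = -j/(ω·C) = 0 - j1660 Ω
  Z3: Z = R = 424 Ω
Step 3 — With the output port shorted to ground, the output series arm Z2 runs from the junction to ground; the shunt arm Z3 also runs from the junction to ground. They appear in parallel: Z3 || Z2 = 398 - j101.7 Ω.
Step 4 — Series with input arm Z1: Z_in = Z1 + (Z3 || Z2) = 398 - j102.1 Ω = 410.9∠-14.4° Ω.

Z = 398 - j102.1 Ω = 410.9∠-14.4° Ω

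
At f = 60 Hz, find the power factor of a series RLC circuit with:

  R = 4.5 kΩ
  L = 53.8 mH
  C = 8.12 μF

Step 1 — Angular frequency: ω = 2π·f = 2π·60 = 377 rad/s.
Step 2 — Component impedances:
  R: Z = R = 4500 Ω
  L: Z = jωL = j·377·0.0538 = 0 + j20.28 Ω
  C: Z = 1/(jωC) = -j/(ω·C) = 0 - j326.7 Ω
Step 3 — Series combination: Z_total = R + L + C = 4500 - j306.4 Ω = 4510∠-3.9° Ω.
Step 4 — Power factor: PF = cos(φ) = Re(Z)/|Z| = 4500/4510.4 = 0.9977.
Step 5 — Type: Im(Z) = -306.4 ⇒ leading (phase φ = -3.9°).

PF = 0.9977 (leading, φ = -3.9°)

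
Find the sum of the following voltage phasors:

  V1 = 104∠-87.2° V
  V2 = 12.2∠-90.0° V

Step 1 — Convert each phasor to rectangular form:
  V1 = 104·(cos(-87.2°) + j·sin(-87.2°)) = 5.08 - j103.9 V
  V2 = 12.2·(cos(-90.0°) + j·sin(-90.0°)) = 0 - j12.2 V
Step 2 — Sum components: V_total = 5.08 - j116.1 V.
Step 3 — Convert to polar: |V_total| = 116.2 V, ∠V_total = -87.5°.

V_total = 116.2∠-87.5° V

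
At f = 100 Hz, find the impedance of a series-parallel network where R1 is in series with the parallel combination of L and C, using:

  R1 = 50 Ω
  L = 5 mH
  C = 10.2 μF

Step 1 — Angular frequency: ω = 2π·f = 2π·100 = 628.3 rad/s.
Step 2 — Component impedances:
  R1: Z = R = 50 Ω
  L: Z = jωL = j·628.3·0.005 = 0 + j3.142 Ω
  C: Z = 1/(jωC) = -j/(ω·C) = 0 - j156 Ω
Step 3 — Parallel branch: L || C = 1/(1/L + 1/C) = 0 + j3.206 Ω.
Step 4 — Series with R1: Z_total = R1 + (L || C) = 50 + j3.206 Ω = 50.1∠3.7° Ω.

Z = 50 + j3.206 Ω = 50.1∠3.7° Ω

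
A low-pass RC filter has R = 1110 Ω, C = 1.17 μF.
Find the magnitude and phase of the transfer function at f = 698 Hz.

Step 1 — Angular frequency: ω = 2π·698 = 4386 rad/s.
Step 2 — Transfer function: H(jω) = 1/(1 + jωRC).
Step 3 — Denominator: 1 + jωRC = 1 + j·4386·1110·1.17e-06 = 1 + j5.696.
Step 4 — H = 0.0299 - j0.1703.
Step 5 — Magnitude: |H| = 0.1729 (-15.2 dB); phase: φ = -80.0°.

|H| = 0.1729 (-15.2 dB), φ = -80.0°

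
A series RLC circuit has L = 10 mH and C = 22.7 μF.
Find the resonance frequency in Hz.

Step 1 — Resonance condition Im(Z)=0 gives ω₀ = 1/√(LC).
Step 2 — ω₀ = 1/√(0.01·2.27e-05) = 2099 rad/s.
Step 3 — f₀ = ω₀/(2π) = 334 Hz.

f₀ = 334 Hz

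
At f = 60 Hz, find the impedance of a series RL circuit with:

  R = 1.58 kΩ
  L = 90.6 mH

Step 1 — Angular frequency: ω = 2π·f = 2π·60 = 377 rad/s.
Step 2 — Component impedances:
  R: Z = R = 1580 Ω
  L: Z = jωL = j·377·0.0906 = 0 + j34.16 Ω
Step 3 — Series combination: Z_total = R + L = 1580 + j34.16 Ω = 1580∠1.2° Ω.

Z = 1580 + j34.16 Ω = 1580∠1.2° Ω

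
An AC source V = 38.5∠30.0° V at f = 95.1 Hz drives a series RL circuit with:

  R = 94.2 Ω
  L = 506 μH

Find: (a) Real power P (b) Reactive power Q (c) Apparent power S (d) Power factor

Step 1 — Angular frequency: ω = 2π·f = 2π·95.1 = 597.5 rad/s.
Step 2 — Component impedances:
  R: Z = R = 94.2 Ω
  L: Z = jωL = j·597.5·0.000506 = 0 + j0.3024 Ω
Step 3 — Series combination: Z_total = R + L = 94.2 + j0.3024 Ω = 94.2∠0.2° Ω.
Step 4 — Source phasor: V = 38.5∠30.0° V = 33.34 + j19.25 V.
Step 5 — Current: I = V / Z = 0.3546 + j0.2032 A = 0.4087∠29.8° A.
Step 6 — Complex power: S = V·I* = 15.73 + j0.0505 VA.
Step 7 — Real power: P = Re(S) = 15.73 W.
Step 8 — Reactive power: Q = Im(S) = 0.0505 VAR.
Step 9 — Apparent power: |S| = 15.74 VA.
Step 10 — Power factor: PF = P/|S| = 1 (lagging).

(a) P = 15.73 W  (b) Q = 0.0505 VAR  (c) S = 15.74 VA  (d) PF = 1 (lagging)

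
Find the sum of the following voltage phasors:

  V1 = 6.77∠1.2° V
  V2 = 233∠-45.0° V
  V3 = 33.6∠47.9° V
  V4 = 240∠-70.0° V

Step 1 — Convert each phasor to rectangular form:
  V1 = 6.77·(cos(1.2°) + j·sin(1.2°)) = 6.769 + j0.1418 V
  V2 = 233·(cos(-45.0°) + j·sin(-45.0°)) = 164.8 - j164.8 V
  V3 = 33.6·(cos(47.9°) + j·sin(47.9°)) = 22.53 + j24.93 V
  V4 = 240·(cos(-70.0°) + j·sin(-70.0°)) = 82.08 - j225.5 V
Step 2 — Sum components: V_total = 276.1 - j365.2 V.
Step 3 — Convert to polar: |V_total| = 457.9 V, ∠V_total = -52.9°.

V_total = 457.9∠-52.9° V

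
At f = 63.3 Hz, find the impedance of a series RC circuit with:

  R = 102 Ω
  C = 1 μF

Step 1 — Angular frequency: ω = 2π·f = 2π·63.3 = 397.7 rad/s.
Step 2 — Component impedances:
  R: Z = R = 102 Ω
  C: Z = 1/(jωC) = -j/(ω·C) = 0 - j2514 Ω
Step 3 — Series combination: Z_total = R + C = 102 - j2514 Ω = 2516∠-87.7° Ω.

Z = 102 - j2514 Ω = 2516∠-87.7° Ω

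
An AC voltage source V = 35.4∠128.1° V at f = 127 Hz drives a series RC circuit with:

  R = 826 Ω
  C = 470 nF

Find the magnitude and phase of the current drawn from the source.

Step 1 — Angular frequency: ω = 2π·f = 2π·127 = 798 rad/s.
Step 2 — Component impedances:
  R: Z = R = 826 Ω
  C: Z = 1/(jωC) = -j/(ω·C) = 0 - j2666 Ω
Step 3 — Series combination: Z_total = R + C = 826 - j2666 Ω = 2791∠-72.8° Ω.
Step 4 — Source phasor: V = 35.4∠128.1° V = -21.84 + j27.86 V.
Step 5 — Ohm's law: I = V / Z_total = (-21.84 + j27.86) / (826 - j2666) = -0.01185 - j0.004522 A.
Step 6 — Convert to polar: |I| = 0.01268 A, ∠I = -159.1°.

I = 0.01268∠-159.1° A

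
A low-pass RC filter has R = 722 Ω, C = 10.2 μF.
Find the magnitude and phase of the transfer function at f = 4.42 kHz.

Step 1 — Angular frequency: ω = 2π·4420 = 2.777e+04 rad/s.
Step 2 — Transfer function: H(jω) = 1/(1 + jωRC).
Step 3 — Denominator: 1 + jωRC = 1 + j·2.777e+04·722·1.02e-05 = 1 + j204.5.
Step 4 — H = 2.391e-05 - j0.004889.
Step 5 — Magnitude: |H| = 0.004889 (-46.2 dB); phase: φ = -89.7°.

|H| = 0.004889 (-46.2 dB), φ = -89.7°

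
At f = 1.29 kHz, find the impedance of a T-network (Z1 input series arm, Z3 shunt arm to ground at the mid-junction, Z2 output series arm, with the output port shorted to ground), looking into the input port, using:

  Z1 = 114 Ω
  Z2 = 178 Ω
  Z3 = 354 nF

Step 1 — Angular frequency: ω = 2π·f = 2π·1290 = 8105 rad/s.
Step 2 — Component impedances:
  Z1: Z = R = 114 Ω
  Z2: Z = R = 178 Ω
  Z3: Z = 1/(jωC) = -j/(ω·C) = 0 - j348.5 Ω
Step 3 — With the output port shorted to ground, the output series arm Z2 runs from the junction to ground; the shunt arm Z3 also runs from the junction to ground. They appear in parallel: Z3 || Z2 = 141.2 - j72.1 Ω.
Step 4 — Series with input arm Z1: Z_in = Z1 + (Z3 || Z2) = 255.2 - j72.1 Ω = 265.2∠-15.8° Ω.

Z = 255.2 - j72.1 Ω = 265.2∠-15.8° Ω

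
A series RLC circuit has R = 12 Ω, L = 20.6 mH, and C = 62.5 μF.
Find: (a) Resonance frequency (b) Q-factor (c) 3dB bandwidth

Step 1 — Resonance condition Im(Z)=0 gives ω₀ = 1/√(LC).
Step 2 — ω₀ = 1/√(0.0206·6.25e-05) = 881.3 rad/s.
Step 3 — f₀ = ω₀/(2π) = 140.3 Hz.
Step 4 — Series Q: Q = ω₀L/R = 881.3·0.0206/12 = 1.513.
Step 5 — 3dB bandwidth: Δω = ω₀/Q = 582.5 rad/s; BW = Δω/(2π) = 92.71 Hz.

(a) f₀ = 140.3 Hz  (b) Q = 1.513  (c) BW = 92.71 Hz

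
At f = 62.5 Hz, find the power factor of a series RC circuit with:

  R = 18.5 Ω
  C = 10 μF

Step 1 — Angular frequency: ω = 2π·f = 2π·62.5 = 392.7 rad/s.
Step 2 — Component impedances:
  R: Z = R = 18.5 Ω
  C: Z = 1/(jωC) = -j/(ω·C) = 0 - j254.6 Ω
Step 3 — Series combination: Z_total = R + C = 18.5 - j254.6 Ω = 255.3∠-85.8° Ω.
Step 4 — Power factor: PF = cos(φ) = Re(Z)/|Z| = 18.5/255.3 = 0.07246.
Step 5 — Type: Im(Z) = -254.6 ⇒ leading (phase φ = -85.8°).

PF = 0.07246 (leading, φ = -85.8°)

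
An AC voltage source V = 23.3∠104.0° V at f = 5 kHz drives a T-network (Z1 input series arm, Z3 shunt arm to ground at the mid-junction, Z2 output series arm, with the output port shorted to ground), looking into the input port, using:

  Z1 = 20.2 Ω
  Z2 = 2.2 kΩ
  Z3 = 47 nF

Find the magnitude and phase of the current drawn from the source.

Step 1 — Angular frequency: ω = 2π·f = 2π·5000 = 3.142e+04 rad/s.
Step 2 — Component impedances:
  Z1: Z = R = 20.2 Ω
  Z2: Z = R = 2200 Ω
  Z3: Z = 1/(jωC) = -j/(ω·C) = 0 - j677.3 Ω
Step 3 — With the output port shorted to ground, the output series arm Z2 runs from the junction to ground; the shunt arm Z3 also runs from the junction to ground. They appear in parallel: Z3 || Z2 = 190.4 - j618.6 Ω.
Step 4 — Series with input arm Z1: Z_in = Z1 + (Z3 || Z2) = 210.6 - j618.6 Ω = 653.5∠-71.2° Ω.
Step 5 — Source phasor: V = 23.3∠104.0° V = -5.637 + j22.61 V.
Step 6 — Ohm's law: I = V / Z_total = (-5.637 + j22.61) / (210.6 - j618.6) = -0.03553 + j0.002986 A.
Step 7 — Convert to polar: |I| = 0.03565 A, ∠I = 175.2°.

I = 0.03565∠175.2° A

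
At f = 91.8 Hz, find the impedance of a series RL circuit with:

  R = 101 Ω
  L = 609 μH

Step 1 — Angular frequency: ω = 2π·f = 2π·91.8 = 576.8 rad/s.
Step 2 — Component impedances:
  R: Z = R = 101 Ω
  L: Z = jωL = j·576.8·0.000609 = 0 + j0.3513 Ω
Step 3 — Series combination: Z_total = R + L = 101 + j0.3513 Ω = 101∠0.2° Ω.

Z = 101 + j0.3513 Ω = 101∠0.2° Ω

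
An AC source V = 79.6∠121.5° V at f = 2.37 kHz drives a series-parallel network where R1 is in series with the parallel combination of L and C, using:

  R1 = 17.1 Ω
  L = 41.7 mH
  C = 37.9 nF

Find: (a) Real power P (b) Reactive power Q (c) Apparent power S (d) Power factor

Step 1 — Angular frequency: ω = 2π·f = 2π·2370 = 1.489e+04 rad/s.
Step 2 — Component impedances:
  R1: Z = R = 17.1 Ω
  L: Z = jωL = j·1.489e+04·0.0417 = 0 + j621 Ω
  C: Z = 1/(jωC) = -j/(ω·C) = 0 - j1772 Ω
Step 3 — Parallel branch: L || C = 1/(1/L + 1/C) = 0 + j956 Ω.
Step 4 — Series with R1: Z_total = R1 + (L || C) = 17.1 + j956 Ω = 956.1∠89.0° Ω.
Step 5 — Source phasor: V = 79.6∠121.5° V = -41.59 + j67.87 V.
Step 6 — Current: I = V / Z = 0.07019 + j0.04476 A = 0.08325∠32.5° A.
Step 7 — Complex power: S = V·I* = 0.1185 + j6.626 VA.
Step 8 — Real power: P = Re(S) = 0.1185 W.
Step 9 — Reactive power: Q = Im(S) = 6.626 VAR.
Step 10 — Apparent power: |S| = 6.627 VA.
Step 11 — Power factor: PF = P/|S| = 0.01788 (lagging).

(a) P = 0.1185 W  (b) Q = 6.626 VAR  (c) S = 6.627 VA  (d) PF = 0.01788 (lagging)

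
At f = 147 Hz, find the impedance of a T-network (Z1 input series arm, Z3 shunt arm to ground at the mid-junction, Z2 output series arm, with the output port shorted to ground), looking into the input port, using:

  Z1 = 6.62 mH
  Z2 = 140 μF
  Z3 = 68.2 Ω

Step 1 — Angular frequency: ω = 2π·f = 2π·147 = 923.6 rad/s.
Step 2 — Component impedances:
  Z1: Z = jωL = j·923.6·0.00662 = 0 + j6.114 Ω
  Z2: Z = 1/(jωC) = -j/(ω·C) = 0 - j7.733 Ω
  Z3: Z = R = 68.2 Ω
Step 3 — With the output port shorted to ground, the output series arm Z2 runs from the junction to ground; the shunt arm Z3 also runs from the junction to ground. They appear in parallel: Z3 || Z2 = 0.8658 - j7.635 Ω.
Step 4 — Series with input arm Z1: Z_in = Z1 + (Z3 || Z2) = 0.8658 - j1.521 Ω = 1.75∠-60.3° Ω.

Z = 0.8658 - j1.521 Ω = 1.75∠-60.3° Ω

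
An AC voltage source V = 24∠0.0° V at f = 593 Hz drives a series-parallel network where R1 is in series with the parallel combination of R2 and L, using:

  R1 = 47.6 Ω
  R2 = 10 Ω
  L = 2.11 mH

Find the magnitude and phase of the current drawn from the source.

Step 1 — Angular frequency: ω = 2π·f = 2π·593 = 3726 rad/s.
Step 2 — Component impedances:
  R1: Z = R = 47.6 Ω
  R2: Z = R = 10 Ω
  L: Z = jωL = j·3726·0.00211 = 0 + j7.862 Ω
Step 3 — Parallel branch: R2 || L = 1/(1/R2 + 1/L) = 3.82 + j4.859 Ω.
Step 4 — Series with R1: Z_total = R1 + (R2 || L) = 51.42 + j4.859 Ω = 51.65∠5.4° Ω.
Step 5 — Source phasor: V = 24∠0.0° V = 24 V.
Step 6 — Ohm's law: I = V / Z_total = (24) / (51.42 + j4.859) = 0.4626 - j0.04371 A.
Step 7 — Convert to polar: |I| = 0.4647 A, ∠I = -5.4°.

I = 0.4647∠-5.4° A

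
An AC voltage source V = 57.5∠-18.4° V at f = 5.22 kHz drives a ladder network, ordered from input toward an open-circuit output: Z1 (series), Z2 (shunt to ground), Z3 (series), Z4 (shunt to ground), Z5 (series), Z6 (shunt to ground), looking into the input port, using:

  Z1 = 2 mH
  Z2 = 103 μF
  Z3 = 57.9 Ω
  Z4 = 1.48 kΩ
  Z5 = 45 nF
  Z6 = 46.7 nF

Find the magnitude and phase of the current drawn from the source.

Step 1 — Angular frequency: ω = 2π·f = 2π·5220 = 3.28e+04 rad/s.
Step 2 — Component impedances:
  Z1: Z = jωL = j·3.28e+04·0.002 = 0 + j65.6 Ω
  Z2: Z = 1/(jωC) = -j/(ω·C) = 0 - j0.296 Ω
  Z3: Z = R = 57.9 Ω
  Z4: Z = R = 1480 Ω
  Z5: Z = 1/(jωC) = -j/(ω·C) = 0 - j677.5 Ω
  Z6: Z = 1/(jωC) = -j/(ω·C) = 0 - j652.9 Ω
Step 3 — Ladder network (open output): work backward from the far end, alternating series and parallel combinations. Z_in = 5.95e-05 + j65.3 Ω = 65.3∠90.0° Ω.
Step 4 — Source phasor: V = 57.5∠-18.4° V = 54.56 - j18.15 V.
Step 5 — Ohm's law: I = V / Z_total = (54.56 - j18.15) / (5.95e-05 + j65.3) = -0.2779 - j0.8355 A.
Step 6 — Convert to polar: |I| = 0.8805 A, ∠I = -108.4°.

I = 0.8805∠-108.4° A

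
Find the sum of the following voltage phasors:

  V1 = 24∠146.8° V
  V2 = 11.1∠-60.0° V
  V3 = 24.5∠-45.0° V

Step 1 — Convert each phasor to rectangular form:
  V1 = 24·(cos(146.8°) + j·sin(146.8°)) = -20.08 + j13.14 V
  V2 = 11.1·(cos(-60.0°) + j·sin(-60.0°)) = 5.55 - j9.613 V
  V3 = 24.5·(cos(-45.0°) + j·sin(-45.0°)) = 17.32 - j17.32 V
Step 2 — Sum components: V_total = 2.792 - j13.8 V.
Step 3 — Convert to polar: |V_total| = 14.08 V, ∠V_total = -78.6°.

V_total = 14.08∠-78.6° V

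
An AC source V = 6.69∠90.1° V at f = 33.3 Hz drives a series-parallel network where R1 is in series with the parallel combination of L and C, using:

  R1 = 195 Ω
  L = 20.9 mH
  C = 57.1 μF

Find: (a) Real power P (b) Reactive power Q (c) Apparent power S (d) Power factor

Step 1 — Angular frequency: ω = 2π·f = 2π·33.3 = 209.2 rad/s.
Step 2 — Component impedances:
  R1: Z = R = 195 Ω
  L: Z = jωL = j·209.2·0.0209 = 0 + j4.373 Ω
  C: Z = 1/(jωC) = -j/(ω·C) = 0 - j83.7 Ω
Step 3 — Parallel branch: L || C = 1/(1/L + 1/C) = 0 + j4.614 Ω.
Step 4 — Series with R1: Z_total = R1 + (L || C) = 195 + j4.614 Ω = 195.1∠1.4° Ω.
Step 5 — Source phasor: V = 6.69∠90.1° V = -0.01168 + j6.69 V.
Step 6 — Current: I = V / Z = 0.0007515 + j0.03429 A = 0.0343∠88.7° A.
Step 7 — Complex power: S = V·I* = 0.2294 + j0.005428 VA.
Step 8 — Real power: P = Re(S) = 0.2294 W.
Step 9 — Reactive power: Q = Im(S) = 0.005428 VAR.
Step 10 — Apparent power: |S| = 0.2295 VA.
Step 11 — Power factor: PF = P/|S| = 0.9997 (lagging).

(a) P = 0.2294 W  (b) Q = 0.005428 VAR  (c) S = 0.2295 VA  (d) PF = 0.9997 (lagging)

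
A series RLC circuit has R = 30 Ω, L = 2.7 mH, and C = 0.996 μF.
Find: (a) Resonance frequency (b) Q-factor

Step 1 — Resonance condition Im(Z)=0 gives ω₀ = 1/√(LC).
Step 2 — ω₀ = 1/√(0.0027·9.96e-07) = 1.928e+04 rad/s.
Step 3 — f₀ = ω₀/(2π) = 3069 Hz.
Step 4 — Series Q: Q = ω₀L/R = 1.928e+04·0.0027/30 = 1.736.

(a) f₀ = 3069 Hz  (b) Q = 1.736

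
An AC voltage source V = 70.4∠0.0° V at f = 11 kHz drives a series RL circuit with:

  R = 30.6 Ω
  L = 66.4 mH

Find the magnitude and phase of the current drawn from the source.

Step 1 — Angular frequency: ω = 2π·f = 2π·1.1e+04 = 6.912e+04 rad/s.
Step 2 — Component impedances:
  R: Z = R = 30.6 Ω
  L: Z = jωL = j·6.912e+04·0.0664 = 0 + j4589 Ω
Step 3 — Series combination: Z_total = R + L = 30.6 + j4589 Ω = 4589∠89.6° Ω.
Step 4 — Source phasor: V = 70.4∠0.0° V = 70.4 V.
Step 5 — Ohm's law: I = V / Z_total = (70.4) / (30.6 + j4589) = 0.0001023 - j0.01534 A.
Step 6 — Convert to polar: |I| = 0.01534 A, ∠I = -89.6°.

I = 0.01534∠-89.6° A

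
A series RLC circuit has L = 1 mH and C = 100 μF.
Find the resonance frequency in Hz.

Step 1 — Resonance condition Im(Z)=0 gives ω₀ = 1/√(LC).
Step 2 — ω₀ = 1/√(0.001·0.0001) = 3162 rad/s.
Step 3 — f₀ = ω₀/(2π) = 503.3 Hz.

f₀ = 503.3 Hz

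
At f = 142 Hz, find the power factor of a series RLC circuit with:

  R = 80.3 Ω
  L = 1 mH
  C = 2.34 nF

Step 1 — Angular frequency: ω = 2π·f = 2π·142 = 892.2 rad/s.
Step 2 — Component impedances:
  R: Z = R = 80.3 Ω
  L: Z = jωL = j·892.2·0.001 = 0 + j0.8922 Ω
  C: Z = 1/(jωC) = -j/(ω·C) = 0 - j4.79e+05 Ω
Step 3 — Series combination: Z_total = R + L + C = 80.3 - j4.79e+05 Ω = 4.79e+05∠-90.0° Ω.
Step 4 — Power factor: PF = cos(φ) = Re(Z)/|Z| = 80.3/4.79e+05 = 0.0001676.
Step 5 — Type: Im(Z) = -4.79e+05 ⇒ leading (phase φ = -90.0°).

PF = 0.0001676 (leading, φ = -90.0°)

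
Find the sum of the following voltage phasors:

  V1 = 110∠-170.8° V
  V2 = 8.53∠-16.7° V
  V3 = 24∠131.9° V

Step 1 — Convert each phasor to rectangular form:
  V1 = 110·(cos(-170.8°) + j·sin(-170.8°)) = -108.6 - j17.59 V
  V2 = 8.53·(cos(-16.7°) + j·sin(-16.7°)) = 8.17 - j2.451 V
  V3 = 24·(cos(131.9°) + j·sin(131.9°)) = -16.03 + j17.86 V
Step 2 — Sum components: V_total = -116.4 - j2.175 V.
Step 3 — Convert to polar: |V_total| = 116.5 V, ∠V_total = -178.9°.

V_total = 116.5∠-178.9° V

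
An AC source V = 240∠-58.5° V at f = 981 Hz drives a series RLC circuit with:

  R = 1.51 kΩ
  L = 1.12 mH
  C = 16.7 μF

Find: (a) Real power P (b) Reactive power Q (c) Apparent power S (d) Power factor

Step 1 — Angular frequency: ω = 2π·f = 2π·981 = 6164 rad/s.
Step 2 — Component impedances:
  R: Z = R = 1510 Ω
  L: Z = jωL = j·6164·0.00112 = 0 + j6.903 Ω
  C: Z = 1/(jωC) = -j/(ω·C) = 0 - j9.715 Ω
Step 3 — Series combination: Z_total = R + L + C = 1510 - j2.811 Ω = 1510∠-0.1° Ω.
Step 4 — Source phasor: V = 240∠-58.5° V = 125.4 - j204.6 V.
Step 5 — Current: I = V / Z = 0.0833 - j0.1354 A = 0.1589∠-58.4° A.
Step 6 — Complex power: S = V·I* = 38.15 - j0.07102 VA.
Step 7 — Real power: P = Re(S) = 38.15 W.
Step 8 — Reactive power: Q = Im(S) = -0.07102 VAR.
Step 9 — Apparent power: |S| = 38.15 VA.
Step 10 — Power factor: PF = P/|S| = 1 (leading).

(a) P = 38.15 W  (b) Q = -0.07102 VAR  (c) S = 38.15 VA  (d) PF = 1 (leading)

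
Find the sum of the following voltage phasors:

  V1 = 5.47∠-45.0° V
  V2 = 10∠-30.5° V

Step 1 — Convert each phasor to rectangular form:
  V1 = 5.47·(cos(-45.0°) + j·sin(-45.0°)) = 3.868 - j3.868 V
  V2 = 10·(cos(-30.5°) + j·sin(-30.5°)) = 8.616 - j5.075 V
Step 2 — Sum components: V_total = 12.48 - j8.943 V.
Step 3 — Convert to polar: |V_total| = 15.36 V, ∠V_total = -35.6°.

V_total = 15.36∠-35.6° V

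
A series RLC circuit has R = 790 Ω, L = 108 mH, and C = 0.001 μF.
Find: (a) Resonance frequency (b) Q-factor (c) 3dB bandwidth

Step 1 — Resonance: ω₀ = 1/√(LC) = 1/√(0.108·1e-09) = 9.623e+04 rad/s.
Step 2 — f₀ = ω₀/(2π) = 1.531e+04 Hz.
Step 3 — Series Q: Q = ω₀L/R = 9.623e+04·0.108/790 = 13.15.
Step 4 — Bandwidth: Δω = ω₀/Q = 7315 rad/s; BW = Δω/(2π) = 1164 Hz.

(a) f₀ = 1.531e+04 Hz  (b) Q = 13.15  (c) BW = 1164 Hz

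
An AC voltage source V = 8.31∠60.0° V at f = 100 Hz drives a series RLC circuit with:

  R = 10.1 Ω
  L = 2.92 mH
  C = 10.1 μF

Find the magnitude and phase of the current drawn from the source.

Step 1 — Angular frequency: ω = 2π·f = 2π·100 = 628.3 rad/s.
Step 2 — Component impedances:
  R: Z = R = 10.1 Ω
  L: Z = jωL = j·628.3·0.00292 = 0 + j1.835 Ω
  C: Z = 1/(jωC) = -j/(ω·C) = 0 - j157.6 Ω
Step 3 — Series combination: Z_total = R + L + C = 10.1 - j155.7 Ω = 156.1∠-86.3° Ω.
Step 4 — Source phasor: V = 8.31∠60.0° V = 4.155 + j7.197 V.
Step 5 — Ohm's law: I = V / Z_total = (4.155 + j7.197) / (10.1 - j155.7) = -0.04429 + j0.02955 A.
Step 6 — Convert to polar: |I| = 0.05324 A, ∠I = 146.3°.

I = 0.05324∠146.3° A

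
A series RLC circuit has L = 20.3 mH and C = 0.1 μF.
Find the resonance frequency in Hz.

Step 1 — Resonance condition Im(Z)=0 gives ω₀ = 1/√(LC).
Step 2 — ω₀ = 1/√(0.0203·1e-07) = 2.219e+04 rad/s.
Step 3 — f₀ = ω₀/(2π) = 3532 Hz.

f₀ = 3532 Hz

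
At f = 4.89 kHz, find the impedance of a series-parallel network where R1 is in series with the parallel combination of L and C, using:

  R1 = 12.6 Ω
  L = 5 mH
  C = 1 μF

Step 1 — Angular frequency: ω = 2π·f = 2π·4890 = 3.072e+04 rad/s.
Step 2 — Component impedances:
  R1: Z = R = 12.6 Ω
  L: Z = jωL = j·3.072e+04·0.005 = 0 + j153.6 Ω
  C: Z = 1/(jωC) = -j/(ω·C) = 0 - j32.55 Ω
Step 3 — Parallel branch: L || C = 1/(1/L + 1/C) = 0 - j41.3 Ω.
Step 4 — Series with R1: Z_total = R1 + (L || C) = 12.6 - j41.3 Ω = 43.18∠-73.0° Ω.

Z = 12.6 - j41.3 Ω = 43.18∠-73.0° Ω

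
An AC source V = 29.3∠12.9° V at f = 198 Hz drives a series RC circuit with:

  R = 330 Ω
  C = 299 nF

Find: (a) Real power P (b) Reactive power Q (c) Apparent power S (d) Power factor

Step 1 — Angular frequency: ω = 2π·f = 2π·198 = 1244 rad/s.
Step 2 — Component impedances:
  R: Z = R = 330 Ω
  C: Z = 1/(jωC) = -j/(ω·C) = 0 - j2688 Ω
Step 3 — Series combination: Z_total = R + C = 330 - j2688 Ω = 2709∠-83.0° Ω.
Step 4 — Source phasor: V = 29.3∠12.9° V = 28.56 + j6.541 V.
Step 5 — Current: I = V / Z = -0.001112 + j0.01076 A = 0.01082∠95.9° A.
Step 6 — Complex power: S = V·I* = 0.03862 - j0.3146 VA.
Step 7 — Real power: P = Re(S) = 0.03862 W.
Step 8 — Reactive power: Q = Im(S) = -0.3146 VAR.
Step 9 — Apparent power: |S| = 0.317 VA.
Step 10 — Power factor: PF = P/|S| = 0.1218 (leading).

(a) P = 0.03862 W  (b) Q = -0.3146 VAR  (c) S = 0.317 VA  (d) PF = 0.1218 (leading)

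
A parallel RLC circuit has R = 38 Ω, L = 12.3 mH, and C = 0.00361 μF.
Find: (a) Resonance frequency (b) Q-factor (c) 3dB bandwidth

Step 1 — Resonance: ω₀ = 1/√(LC) = 1/√(0.0123·3.61e-09) = 1.501e+05 rad/s.
Step 2 — f₀ = ω₀/(2π) = 2.388e+04 Hz.
Step 3 — Parallel Q: Q = R/(ω₀L) = 38/(1.501e+05·0.0123) = 0.02059.
Step 4 — Bandwidth: Δω = ω₀/Q = 7.29e+06 rad/s; BW = Δω/(2π) = 1.16e+06 Hz.

(a) f₀ = 2.388e+04 Hz  (b) Q = 0.02059  (c) BW = 1.16e+06 Hz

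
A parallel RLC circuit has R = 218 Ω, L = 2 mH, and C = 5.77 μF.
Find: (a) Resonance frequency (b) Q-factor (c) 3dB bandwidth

Step 1 — Resonance: ω₀ = 1/√(LC) = 1/√(0.002·5.77e-06) = 9309 rad/s.
Step 2 — f₀ = ω₀/(2π) = 1482 Hz.
Step 3 — Parallel Q: Q = R/(ω₀L) = 218/(9309·0.002) = 11.71.
Step 4 — Bandwidth: Δω = ω₀/Q = 795 rad/s; BW = Δω/(2π) = 126.5 Hz.

(a) f₀ = 1482 Hz  (b) Q = 11.71  (c) BW = 126.5 Hz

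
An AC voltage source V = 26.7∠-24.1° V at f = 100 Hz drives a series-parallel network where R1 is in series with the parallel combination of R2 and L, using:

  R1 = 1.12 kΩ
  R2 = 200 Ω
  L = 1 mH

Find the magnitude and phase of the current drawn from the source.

Step 1 — Angular frequency: ω = 2π·f = 2π·100 = 628.3 rad/s.
Step 2 — Component impedances:
  R1: Z = R = 1120 Ω
  R2: Z = R = 200 Ω
  L: Z = jωL = j·628.3·0.001 = 0 + j0.6283 Ω
Step 3 — Parallel branch: R2 || L = 1/(1/R2 + 1/L) = 0.001974 + j0.6283 Ω.
Step 4 — Series with R1: Z_total = R1 + (R2 || L) = 1120 + j0.6283 Ω = 1120∠0.0° Ω.
Step 5 — Source phasor: V = 26.7∠-24.1° V = 24.37 - j10.9 V.
Step 6 — Ohm's law: I = V / Z_total = (24.37 - j10.9) / (1120 + j0.6283) = 0.02176 - j0.009746 A.
Step 7 — Convert to polar: |I| = 0.02384 A, ∠I = -24.1°.

I = 0.02384∠-24.1° A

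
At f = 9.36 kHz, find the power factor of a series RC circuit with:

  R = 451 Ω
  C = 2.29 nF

Step 1 — Angular frequency: ω = 2π·f = 2π·9360 = 5.881e+04 rad/s.
Step 2 — Component impedances:
  R: Z = R = 451 Ω
  C: Z = 1/(jωC) = -j/(ω·C) = 0 - j7425 Ω
Step 3 — Series combination: Z_total = R + C = 451 - j7425 Ω = 7439∠-86.5° Ω.
Step 4 — Power factor: PF = cos(φ) = Re(Z)/|Z| = 451/7439 = 0.06063.
Step 5 — Type: Im(Z) = -7425 ⇒ leading (phase φ = -86.5°).

PF = 0.06063 (leading, φ = -86.5°)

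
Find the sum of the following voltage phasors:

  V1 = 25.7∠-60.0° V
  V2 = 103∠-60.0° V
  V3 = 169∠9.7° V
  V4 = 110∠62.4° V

Step 1 — Convert each phasor to rectangular form:
  V1 = 25.7·(cos(-60.0°) + j·sin(-60.0°)) = 12.85 - j22.26 V
  V2 = 103·(cos(-60.0°) + j·sin(-60.0°)) = 51.5 - j89.2 V
  V3 = 169·(cos(9.7°) + j·sin(9.7°)) = 166.6 + j28.47 V
  V4 = 110·(cos(62.4°) + j·sin(62.4°)) = 50.96 + j97.48 V
Step 2 — Sum components: V_total = 281.9 + j14.5 V.
Step 3 — Convert to polar: |V_total| = 282.3 V, ∠V_total = 2.9°.

V_total = 282.3∠2.9° V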